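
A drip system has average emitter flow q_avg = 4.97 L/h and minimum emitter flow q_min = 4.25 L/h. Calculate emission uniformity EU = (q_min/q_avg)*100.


EU = (q_min/q_avg)*100 = (4.25/4.97)*100 = 85.5131%

85.5131 %


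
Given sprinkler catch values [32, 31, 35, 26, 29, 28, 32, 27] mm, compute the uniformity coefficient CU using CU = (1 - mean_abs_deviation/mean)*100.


mean = 30.000000 mm
MAD = 2.500000 mm
CU = (1 - 2.500000/30.000000)*100

91.6667 %


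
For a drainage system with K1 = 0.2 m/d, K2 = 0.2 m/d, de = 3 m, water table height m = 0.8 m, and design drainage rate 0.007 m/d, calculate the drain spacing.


S^2 = 8*K2*de*m/q + 4*K1*m^2/q
S^2 = 8*0.2*3*0.8/0.007 + 4*0.2*0.8^2/0.007
S = sqrt(621.7143)

24.9342 m


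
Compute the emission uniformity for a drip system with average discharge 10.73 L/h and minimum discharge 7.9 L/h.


EU = (q_min/q_avg)*100 = (7.9/10.73)*100 = 73.6253%

73.6253 %


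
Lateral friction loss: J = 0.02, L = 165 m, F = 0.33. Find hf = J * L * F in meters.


hf = J * L * F = 0.02 * 165 * 0.33 = 1.0890 m

1.0890 m


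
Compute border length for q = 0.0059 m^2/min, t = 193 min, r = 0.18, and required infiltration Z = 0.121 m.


L = q*t/((1+r)*Z)
L = 0.0059*193/((1+0.18)*0.121)
L = 1.1387/0.14278

7.9752 m


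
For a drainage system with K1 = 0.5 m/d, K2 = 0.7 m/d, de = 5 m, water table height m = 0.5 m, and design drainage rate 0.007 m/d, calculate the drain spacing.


S^2 = 8*K2*de*m/q + 4*K1*m^2/q
S^2 = 8*0.7*5*0.5/0.007 + 4*0.5*0.5^2/0.007
S = sqrt(2071.4286)

45.5129 m


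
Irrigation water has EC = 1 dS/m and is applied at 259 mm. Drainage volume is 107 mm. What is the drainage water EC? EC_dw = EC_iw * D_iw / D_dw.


EC_dw = EC_iw * D_iw / D_dw
EC_dw = 1 * 259 / 107
EC_dw = 259 / 107

2.4206 dS/m


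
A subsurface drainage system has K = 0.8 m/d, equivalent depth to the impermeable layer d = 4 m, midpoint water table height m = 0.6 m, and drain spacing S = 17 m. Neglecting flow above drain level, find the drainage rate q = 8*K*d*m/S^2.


q = 8*K*d*m/S^2
q = 8*0.8*4*0.6/17^2
q = 15.3600 / 289

0.0531 m/d


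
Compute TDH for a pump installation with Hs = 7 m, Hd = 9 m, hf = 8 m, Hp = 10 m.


TDH = Hs + Hd + hf + Hp = 7 + 9 + 8 + 10 = 34

34 m


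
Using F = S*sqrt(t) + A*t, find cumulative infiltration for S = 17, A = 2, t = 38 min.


F = S*sqrt(t) + A*t
F = 17*sqrt(38) + 2*38
F = 17*6.164414 + 76

180.7950 mm


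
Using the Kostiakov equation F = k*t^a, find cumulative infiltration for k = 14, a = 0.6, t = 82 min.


F = k * t^a = 14 * 82^0.6
F = 14 * 14.069813

196.9774 mm


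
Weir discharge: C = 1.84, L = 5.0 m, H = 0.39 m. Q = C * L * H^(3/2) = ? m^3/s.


Q = C * L * H^(3/2) = 1.84 * 5.0 * 0.39^1.5 = 1.84 * 5.0 * 0.243555

2.2407 m^3/s


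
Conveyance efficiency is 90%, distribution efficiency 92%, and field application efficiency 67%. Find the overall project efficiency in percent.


Ec = 0.9, Eb = 0.92, Ea = 0.67
E = 0.9 * 0.92 * 0.67 * 100 = 55.4760%

55.4760 %


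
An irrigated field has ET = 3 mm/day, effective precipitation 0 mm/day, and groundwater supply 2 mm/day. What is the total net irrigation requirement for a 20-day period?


Daily deficit = ET - Pe - GW = 3 - 0 - 2 = 1 mm/day
NIR = 1 * 20 = 20 mm

20.0000 mm


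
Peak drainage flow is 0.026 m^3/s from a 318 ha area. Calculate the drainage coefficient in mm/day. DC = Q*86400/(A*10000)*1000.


DC = Q * 86400 / (A * 10000) * 1000
DC = 0.026 * 86400 / (318 * 10000) * 1000
DC = 2246400.0000 / 3180000

0.7064 mm/day


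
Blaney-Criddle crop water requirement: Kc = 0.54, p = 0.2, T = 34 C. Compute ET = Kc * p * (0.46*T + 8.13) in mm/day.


ET = Kc * p * (0.46*T + 8.13)
ET = 0.54 * 0.2 * (0.46*34 + 8.13)
ET = 0.54 * 0.2 * 23.7700

2.5672 mm/day


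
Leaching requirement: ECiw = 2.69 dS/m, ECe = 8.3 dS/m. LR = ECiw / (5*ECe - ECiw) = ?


LR = ECiw / (5*ECe - ECiw)
LR = 2.69 / (5*8.3 - 2.69)
LR = 2.69 / 38.8100

0.0693


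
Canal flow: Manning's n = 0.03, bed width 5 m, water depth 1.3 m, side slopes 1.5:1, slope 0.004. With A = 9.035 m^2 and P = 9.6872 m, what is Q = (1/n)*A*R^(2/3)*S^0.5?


R = A/P = 9.035/9.6872 = 0.932674
Q = (1/0.03) * 9.035 * 0.932674^(2/3) * 0.004^0.5

18.1826 m^3/s


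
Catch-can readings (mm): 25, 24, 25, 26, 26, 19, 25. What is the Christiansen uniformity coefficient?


mean = 24.285714 mm
MAD = 1.591837 mm
CU = (1 - 1.591837/24.285714)*100

93.4454 %


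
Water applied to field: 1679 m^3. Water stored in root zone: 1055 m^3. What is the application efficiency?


Ea = V_root / V_field * 100 = 1055 / 1679 * 100 = 62.8350%

62.8350 %


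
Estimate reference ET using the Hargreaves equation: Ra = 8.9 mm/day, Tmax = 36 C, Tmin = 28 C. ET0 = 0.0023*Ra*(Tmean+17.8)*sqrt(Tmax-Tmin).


Tmean = (Tmax + Tmin)/2 = (36 + 28)/2 = 32.0
ET0 = 0.0023 * 8.9 * (32.0 + 17.8) * sqrt(36 - 28)
ET0 = 0.0023 * 8.9 * 49.8 * 2.828427

2.8833 mm/day


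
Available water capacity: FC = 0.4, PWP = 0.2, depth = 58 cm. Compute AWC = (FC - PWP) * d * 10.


AWC = (FC - PWP) * d * 10
AWC = (0.4 - 0.2) * 58 * 10
AWC = 0.2000 * 58 * 10

116.0000 mm


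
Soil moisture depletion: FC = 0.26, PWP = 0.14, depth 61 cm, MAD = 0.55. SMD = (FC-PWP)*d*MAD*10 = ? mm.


SMD = (FC - PWP) * d * MAD * 10
SMD = (0.26 - 0.14) * 61 * 0.55 * 10
SMD = 0.1200 * 61 * 0.55 * 10

40.2600 mm


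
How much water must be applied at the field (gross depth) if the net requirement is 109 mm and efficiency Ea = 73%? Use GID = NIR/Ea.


Ea = 73% = 0.73
GID = NIR / Ea = 109 / 0.73 = 149.3151 mm

149.3151 mm


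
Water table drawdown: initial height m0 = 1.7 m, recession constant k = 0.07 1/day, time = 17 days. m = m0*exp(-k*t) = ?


m = m0 * exp(-k*t)
m = 1.7 * exp(-0.07 * 17)
m = 1.7 * exp(-1.1900)

0.5172 m


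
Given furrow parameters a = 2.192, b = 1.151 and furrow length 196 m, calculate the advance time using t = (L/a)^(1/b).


t = (L/a)^(1/b)
t = (196/2.192)^(1/1.151)
t = 89.416058^(1/1.151)

49.5917 min


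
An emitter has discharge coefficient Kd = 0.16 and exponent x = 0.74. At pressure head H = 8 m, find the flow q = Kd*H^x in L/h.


q = Kd * H^x = 0.16 * 8^0.74 = 0.16 * 4.658934

0.7454 L/h


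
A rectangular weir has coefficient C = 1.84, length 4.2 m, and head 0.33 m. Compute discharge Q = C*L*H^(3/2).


Q = C * L * H^(3/2) = 1.84 * 4.2 * 0.33^1.5 = 1.84 * 4.2 * 0.189571

1.4650 m^3/s


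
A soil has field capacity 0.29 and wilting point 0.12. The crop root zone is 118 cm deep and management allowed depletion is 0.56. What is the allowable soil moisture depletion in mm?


SMD = (FC - PWP) * d * MAD * 10
SMD = (0.29 - 0.12) * 118 * 0.56 * 10
SMD = 0.1700 * 118 * 0.56 * 10

112.3360 mm


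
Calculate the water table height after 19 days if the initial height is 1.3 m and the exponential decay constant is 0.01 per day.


m = m0 * exp(-k*t)
m = 1.3 * exp(-0.01 * 19)
m = 1.3 * exp(-0.1900)

1.0750 m


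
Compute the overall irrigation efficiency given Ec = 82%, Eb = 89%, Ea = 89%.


Ec = 0.82, Eb = 0.89, Ea = 0.89
E = 0.82 * 0.89 * 0.89 * 100 = 64.9522%

64.9522 %


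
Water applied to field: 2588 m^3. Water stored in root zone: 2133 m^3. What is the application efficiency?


Ea = V_root / V_field * 100 = 2133 / 2588 * 100 = 82.4189%

82.4189 %


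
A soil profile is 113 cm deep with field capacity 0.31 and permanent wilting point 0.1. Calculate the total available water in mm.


AWC = (FC - PWP) * d * 10
AWC = (0.31 - 0.1) * 113 * 10
AWC = 0.2100 * 113 * 10

237.3000 mm


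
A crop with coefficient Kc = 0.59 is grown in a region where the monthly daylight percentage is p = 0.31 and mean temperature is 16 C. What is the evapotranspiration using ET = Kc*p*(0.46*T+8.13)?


ET = Kc * p * (0.46*T + 8.13)
ET = 0.59 * 0.31 * (0.46*16 + 8.13)
ET = 0.59 * 0.31 * 15.4900

2.8331 mm/day


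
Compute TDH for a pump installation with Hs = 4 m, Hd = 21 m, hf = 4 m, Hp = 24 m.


TDH = Hs + Hd + hf + Hp = 4 + 21 + 4 + 24 = 53

53 m


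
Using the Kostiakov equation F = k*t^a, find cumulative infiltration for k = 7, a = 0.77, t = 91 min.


F = k * t^a = 7 * 91^0.77
F = 7 * 32.244962

225.7147 mm


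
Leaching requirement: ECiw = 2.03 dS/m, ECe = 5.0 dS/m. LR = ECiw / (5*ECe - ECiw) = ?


LR = ECiw / (5*ECe - ECiw)
LR = 2.03 / (5*5.0 - 2.03)
LR = 2.03 / 22.9700

0.0884


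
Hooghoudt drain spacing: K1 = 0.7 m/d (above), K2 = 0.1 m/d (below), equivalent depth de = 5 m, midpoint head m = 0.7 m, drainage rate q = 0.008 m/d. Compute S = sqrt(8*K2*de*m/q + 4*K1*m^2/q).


S^2 = 8*K2*de*m/q + 4*K1*m^2/q
S^2 = 8*0.1*5*0.7/0.008 + 4*0.7*0.7^2/0.008
S = sqrt(521.5000)

22.8364 m


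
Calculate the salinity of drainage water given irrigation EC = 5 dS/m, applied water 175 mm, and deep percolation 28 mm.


EC_dw = EC_iw * D_iw / D_dw
EC_dw = 5 * 175 / 28
EC_dw = 875 / 28

31.2500 dS/m


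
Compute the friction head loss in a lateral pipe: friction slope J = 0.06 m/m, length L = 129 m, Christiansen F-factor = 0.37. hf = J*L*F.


hf = J * L * F = 0.06 * 129 * 0.37 = 2.8638 m

2.8638 m


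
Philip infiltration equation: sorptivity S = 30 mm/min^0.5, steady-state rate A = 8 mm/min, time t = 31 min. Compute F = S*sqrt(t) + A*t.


F = S*sqrt(t) + A*t
F = 30*sqrt(31) + 8*31
F = 30*5.567764 + 248

415.0329 mm


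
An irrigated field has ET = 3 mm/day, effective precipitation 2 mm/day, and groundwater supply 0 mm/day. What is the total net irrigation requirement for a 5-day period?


Daily deficit = ET - Pe - GW = 3 - 2 - 0 = 1 mm/day
NIR = 1 * 5 = 5 mm

5.0000 mm


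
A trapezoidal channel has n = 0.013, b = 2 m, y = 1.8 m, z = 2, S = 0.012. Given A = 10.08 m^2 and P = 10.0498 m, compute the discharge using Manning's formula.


R = A/P = 10.08/10.0498 = 1.003005
Q = (1/0.013) * 10.08 * 1.003005^(2/3) * 0.012^0.5

85.1092 m^3/s


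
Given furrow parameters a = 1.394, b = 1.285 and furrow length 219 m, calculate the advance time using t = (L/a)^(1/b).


t = (L/a)^(1/b)
t = (219/1.394)^(1/1.285)
t = 157.101865^(1/1.285)

51.1789 min


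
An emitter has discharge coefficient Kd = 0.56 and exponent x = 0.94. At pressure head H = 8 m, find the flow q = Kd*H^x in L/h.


q = Kd * H^x = 0.56 * 8^0.94 = 0.56 * 7.061624

3.9545 L/h


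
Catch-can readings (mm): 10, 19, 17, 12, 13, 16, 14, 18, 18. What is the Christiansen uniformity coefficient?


mean = 15.222222 mm
MAD = 2.641975 mm
CU = (1 - 2.641975/15.222222)*100

82.6440 %


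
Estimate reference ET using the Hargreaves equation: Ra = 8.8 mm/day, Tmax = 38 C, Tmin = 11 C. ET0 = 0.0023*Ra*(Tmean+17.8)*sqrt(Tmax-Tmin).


Tmean = (Tmax + Tmin)/2 = (38 + 11)/2 = 24.5
ET0 = 0.0023 * 8.8 * (24.5 + 17.8) * sqrt(38 - 11)
ET0 = 0.0023 * 8.8 * 42.3 * 5.196152

4.4487 mm/day


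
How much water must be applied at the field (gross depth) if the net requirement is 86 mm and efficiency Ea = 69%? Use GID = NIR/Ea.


Ea = 69% = 0.69
GID = NIR / Ea = 86 / 0.69 = 124.6377 mm

124.6377 mm


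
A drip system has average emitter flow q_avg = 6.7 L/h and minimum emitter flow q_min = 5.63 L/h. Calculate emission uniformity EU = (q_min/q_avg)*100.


EU = (q_min/q_avg)*100 = (5.63/6.7)*100 = 84.0299%

84.0299 %


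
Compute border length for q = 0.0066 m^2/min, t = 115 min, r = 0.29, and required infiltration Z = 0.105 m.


L = q*t/((1+r)*Z)
L = 0.0066*115/((1+0.29)*0.105)
L = 0.759/0.13545

5.6035 m


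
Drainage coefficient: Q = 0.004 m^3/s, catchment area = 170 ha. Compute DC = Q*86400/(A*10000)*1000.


DC = Q * 86400 / (A * 10000) * 1000
DC = 0.004 * 86400 / (170 * 10000) * 1000
DC = 345600.0000 / 1700000

0.2033 mm/day


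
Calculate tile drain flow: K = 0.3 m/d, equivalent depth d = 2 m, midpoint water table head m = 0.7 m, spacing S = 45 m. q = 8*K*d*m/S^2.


q = 8*K*d*m/S^2
q = 8*0.3*2*0.7/45^2
q = 3.3600 / 2025

0.0017 m/d


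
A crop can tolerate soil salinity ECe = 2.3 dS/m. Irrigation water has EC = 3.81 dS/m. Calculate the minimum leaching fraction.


LR = ECiw / (5*ECe - ECiw)
LR = 3.81 / (5*2.3 - 3.81)
LR = 3.81 / 7.6900

0.4954


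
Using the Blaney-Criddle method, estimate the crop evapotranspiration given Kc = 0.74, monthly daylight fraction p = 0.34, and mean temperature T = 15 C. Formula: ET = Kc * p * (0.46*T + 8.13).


ET = Kc * p * (0.46*T + 8.13)
ET = 0.74 * 0.34 * (0.46*15 + 8.13)
ET = 0.74 * 0.34 * 15.0300

3.7815 mm/day


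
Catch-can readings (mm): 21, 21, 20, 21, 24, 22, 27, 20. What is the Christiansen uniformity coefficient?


mean = 22.000000 mm
MAD = 1.750000 mm
CU = (1 - 1.750000/22.000000)*100

92.0455 %


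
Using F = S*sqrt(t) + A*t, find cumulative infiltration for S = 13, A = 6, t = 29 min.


F = S*sqrt(t) + A*t
F = 13*sqrt(29) + 6*29
F = 13*5.385165 + 174

244.0071 mm


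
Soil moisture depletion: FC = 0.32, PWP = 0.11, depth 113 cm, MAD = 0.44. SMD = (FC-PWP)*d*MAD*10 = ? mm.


SMD = (FC - PWP) * d * MAD * 10
SMD = (0.32 - 0.11) * 113 * 0.44 * 10
SMD = 0.2100 * 113 * 0.44 * 10

104.4120 mm


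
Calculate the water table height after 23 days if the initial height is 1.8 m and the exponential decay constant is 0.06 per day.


m = m0 * exp(-k*t)
m = 1.8 * exp(-0.06 * 23)
m = 1.8 * exp(-1.3800)

0.4528 m


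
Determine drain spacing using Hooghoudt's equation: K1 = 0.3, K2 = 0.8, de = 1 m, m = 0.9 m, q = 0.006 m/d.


S^2 = 8*K2*de*m/q + 4*K1*m^2/q
S^2 = 8*0.8*1*0.9/0.006 + 4*0.3*0.9^2/0.006
S = sqrt(1122.0000)

33.4963 m


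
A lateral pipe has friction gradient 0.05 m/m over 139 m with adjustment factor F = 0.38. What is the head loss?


hf = J * L * F = 0.05 * 139 * 0.38 = 2.6410 m

2.6410 m


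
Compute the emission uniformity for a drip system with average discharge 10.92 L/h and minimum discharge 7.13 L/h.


EU = (q_min/q_avg)*100 = (7.13/10.92)*100 = 65.2930%

65.2930 %


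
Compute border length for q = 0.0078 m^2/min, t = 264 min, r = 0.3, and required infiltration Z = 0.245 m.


L = q*t/((1+r)*Z)
L = 0.0078*264/((1+0.3)*0.245)
L = 2.0592/0.3185

6.4653 m


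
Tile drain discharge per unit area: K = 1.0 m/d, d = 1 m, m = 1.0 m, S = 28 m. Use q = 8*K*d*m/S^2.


q = 8*K*d*m/S^2
q = 8*1.0*1*1.0/28^2
q = 8.0000 / 784

0.0102 m/d


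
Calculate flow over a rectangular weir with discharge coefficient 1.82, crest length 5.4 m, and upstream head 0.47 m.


Q = C * L * H^(3/2) = 1.82 * 5.4 * 0.47^1.5 = 1.82 * 5.4 * 0.322216

3.1667 m^3/s


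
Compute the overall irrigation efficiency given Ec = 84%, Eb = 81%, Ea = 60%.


Ec = 0.84, Eb = 0.81, Ea = 0.6
E = 0.84 * 0.81 * 0.6 * 100 = 40.8240%

40.8240 %


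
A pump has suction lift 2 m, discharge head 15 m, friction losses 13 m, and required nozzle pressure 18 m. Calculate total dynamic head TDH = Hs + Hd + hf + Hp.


TDH = Hs + Hd + hf + Hp = 2 + 15 + 13 + 18 = 48

48 m


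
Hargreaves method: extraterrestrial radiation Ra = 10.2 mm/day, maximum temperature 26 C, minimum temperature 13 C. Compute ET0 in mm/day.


Tmean = (Tmax + Tmin)/2 = (26 + 13)/2 = 19.5
ET0 = 0.0023 * 10.2 * (19.5 + 17.8) * sqrt(26 - 13)
ET0 = 0.0023 * 10.2 * 37.3 * 3.605551

3.1551 mm/day


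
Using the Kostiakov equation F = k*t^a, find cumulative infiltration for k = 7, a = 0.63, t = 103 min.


F = k * t^a = 7 * 103^0.63
F = 7 * 18.539049

129.7733 mm


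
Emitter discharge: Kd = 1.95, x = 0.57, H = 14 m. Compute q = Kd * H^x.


q = Kd * H^x = 1.95 * 14^0.57 = 1.95 * 4.500834

8.7766 L/h


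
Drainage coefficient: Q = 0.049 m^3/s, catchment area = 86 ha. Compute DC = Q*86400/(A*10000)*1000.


DC = Q * 86400 / (A * 10000) * 1000
DC = 0.049 * 86400 / (86 * 10000) * 1000
DC = 4233600.0000 / 860000

4.9228 mm/day


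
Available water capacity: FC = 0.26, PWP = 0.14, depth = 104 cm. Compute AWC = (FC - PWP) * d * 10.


AWC = (FC - PWP) * d * 10
AWC = (0.26 - 0.14) * 104 * 10
AWC = 0.1200 * 104 * 10

124.8000 mm


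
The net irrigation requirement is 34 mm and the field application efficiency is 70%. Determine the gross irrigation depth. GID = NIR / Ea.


Ea = 70% = 0.7
GID = NIR / Ea = 34 / 0.7 = 48.5714 mm

48.5714 mm


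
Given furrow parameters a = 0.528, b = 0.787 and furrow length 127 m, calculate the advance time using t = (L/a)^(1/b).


t = (L/a)^(1/b)
t = (127/0.528)^(1/0.787)
t = 240.530303^(1/0.787)

1060.7883 min


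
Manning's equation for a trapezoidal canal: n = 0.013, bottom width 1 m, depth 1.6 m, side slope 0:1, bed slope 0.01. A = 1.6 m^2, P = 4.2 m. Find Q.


R = A/P = 1.6/4.2 = 0.380952
Q = (1/0.013) * 1.6 * 0.380952^(2/3) * 0.01^0.5

6.4678 m^3/s


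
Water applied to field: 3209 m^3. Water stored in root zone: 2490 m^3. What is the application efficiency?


Ea = V_root / V_field * 100 = 2490 / 3209 * 100 = 77.5943%

77.5943 %


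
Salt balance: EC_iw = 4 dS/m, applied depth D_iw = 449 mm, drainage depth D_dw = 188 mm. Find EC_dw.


EC_dw = EC_iw * D_iw / D_dw
EC_dw = 4 * 449 / 188
EC_dw = 1796 / 188

9.5532 dS/m


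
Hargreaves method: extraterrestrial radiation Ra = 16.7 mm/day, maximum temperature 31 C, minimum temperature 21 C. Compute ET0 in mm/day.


Tmean = (Tmax + Tmin)/2 = (31 + 21)/2 = 26.0
ET0 = 0.0023 * 16.7 * (26.0 + 17.8) * sqrt(31 - 21)
ET0 = 0.0023 * 16.7 * 43.8 * 3.162278

5.3201 mm/day


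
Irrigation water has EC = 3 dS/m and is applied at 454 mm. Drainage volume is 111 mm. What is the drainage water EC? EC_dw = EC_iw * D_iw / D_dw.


EC_dw = EC_iw * D_iw / D_dw
EC_dw = 3 * 454 / 111
EC_dw = 1362 / 111

12.2703 dS/m


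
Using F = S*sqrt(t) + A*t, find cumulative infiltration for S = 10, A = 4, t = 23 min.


F = S*sqrt(t) + A*t
F = 10*sqrt(23) + 4*23
F = 10*4.795832 + 92

139.9583 mm


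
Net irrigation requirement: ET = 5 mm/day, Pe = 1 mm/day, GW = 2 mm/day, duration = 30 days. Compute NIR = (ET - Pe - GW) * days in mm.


Daily deficit = ET - Pe - GW = 5 - 1 - 2 = 2 mm/day
NIR = 2 * 30 = 60 mm

60.0000 mm


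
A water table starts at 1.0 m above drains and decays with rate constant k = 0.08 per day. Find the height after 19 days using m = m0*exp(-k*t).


m = m0 * exp(-k*t)
m = 1.0 * exp(-0.08 * 19)
m = 1.0 * exp(-1.5200)

0.2187 m


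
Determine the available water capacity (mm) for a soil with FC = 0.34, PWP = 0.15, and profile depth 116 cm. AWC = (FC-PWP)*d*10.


AWC = (FC - PWP) * d * 10
AWC = (0.34 - 0.15) * 116 * 10
AWC = 0.1900 * 116 * 10

220.4000 mm


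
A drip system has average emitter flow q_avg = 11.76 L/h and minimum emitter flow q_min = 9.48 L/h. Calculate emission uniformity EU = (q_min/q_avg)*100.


EU = (q_min/q_avg)*100 = (9.48/11.76)*100 = 80.6122%

80.6122 %


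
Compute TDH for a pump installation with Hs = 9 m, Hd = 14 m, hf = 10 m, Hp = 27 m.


TDH = Hs + Hd + hf + Hp = 9 + 14 + 10 + 27 = 60

60 m


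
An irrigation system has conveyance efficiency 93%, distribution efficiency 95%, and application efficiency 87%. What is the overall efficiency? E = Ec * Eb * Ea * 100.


Ec = 0.93, Eb = 0.95, Ea = 0.87
E = 0.93 * 0.95 * 0.87 * 100 = 76.8645%

76.8645 %


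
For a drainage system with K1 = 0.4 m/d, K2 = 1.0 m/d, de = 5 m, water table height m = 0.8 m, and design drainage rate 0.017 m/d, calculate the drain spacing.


S^2 = 8*K2*de*m/q + 4*K1*m^2/q
S^2 = 8*1.0*5*0.8/0.017 + 4*0.4*0.8^2/0.017
S = sqrt(1942.5882)

44.0748 m


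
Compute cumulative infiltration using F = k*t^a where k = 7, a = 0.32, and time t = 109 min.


F = k * t^a = 7 * 109^0.32
F = 7 * 4.487211

31.4105 mm


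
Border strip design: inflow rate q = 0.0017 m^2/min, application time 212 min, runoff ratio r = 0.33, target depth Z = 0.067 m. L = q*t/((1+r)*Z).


L = q*t/((1+r)*Z)
L = 0.0017*212/((1+0.33)*0.067)
L = 0.3604/0.08911

4.0444 m


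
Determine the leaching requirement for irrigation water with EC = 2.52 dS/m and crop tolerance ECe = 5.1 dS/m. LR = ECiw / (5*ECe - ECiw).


LR = ECiw / (5*ECe - ECiw)
LR = 2.52 / (5*5.1 - 2.52)
LR = 2.52 / 22.9800

0.1097


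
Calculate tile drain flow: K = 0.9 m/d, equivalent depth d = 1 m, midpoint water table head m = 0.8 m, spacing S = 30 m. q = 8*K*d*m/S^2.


q = 8*K*d*m/S^2
q = 8*0.9*1*0.8/30^2
q = 5.7600 / 900

0.0064 m/d


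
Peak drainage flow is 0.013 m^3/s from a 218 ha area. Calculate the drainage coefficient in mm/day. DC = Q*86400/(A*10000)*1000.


DC = Q * 86400 / (A * 10000) * 1000
DC = 0.013 * 86400 / (218 * 10000) * 1000
DC = 1123200.0000 / 2180000

0.5152 mm/day


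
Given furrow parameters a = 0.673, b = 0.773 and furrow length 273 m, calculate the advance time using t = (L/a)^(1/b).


t = (L/a)^(1/b)
t = (273/0.673)^(1/0.773)
t = 405.646360^(1/0.773)

2366.2410 min


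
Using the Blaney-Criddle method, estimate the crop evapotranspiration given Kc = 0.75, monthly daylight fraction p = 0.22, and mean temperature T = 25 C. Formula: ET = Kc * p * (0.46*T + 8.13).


ET = Kc * p * (0.46*T + 8.13)
ET = 0.75 * 0.22 * (0.46*25 + 8.13)
ET = 0.75 * 0.22 * 19.6300

3.2390 mm/day


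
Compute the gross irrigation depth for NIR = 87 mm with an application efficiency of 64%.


Ea = 64% = 0.64
GID = NIR / Ea = 87 / 0.64 = 135.9375 mm

135.9375 mm


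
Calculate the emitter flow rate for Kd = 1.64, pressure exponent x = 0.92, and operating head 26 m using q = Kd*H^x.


q = Kd * H^x = 1.64 * 26^0.92 = 1.64 * 20.034360

32.8564 L/h


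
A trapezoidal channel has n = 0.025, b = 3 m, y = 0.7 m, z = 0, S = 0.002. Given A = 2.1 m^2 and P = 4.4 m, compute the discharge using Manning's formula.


R = A/P = 2.1/4.4 = 0.477273
Q = (1/0.025) * 2.1 * 0.477273^(2/3) * 0.002^0.5

2.2942 m^3/s


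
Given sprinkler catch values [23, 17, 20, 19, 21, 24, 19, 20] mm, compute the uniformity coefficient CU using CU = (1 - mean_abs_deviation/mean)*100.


mean = 20.375000 mm
MAD = 1.718750 mm
CU = (1 - 1.718750/20.375000)*100

91.5644 %


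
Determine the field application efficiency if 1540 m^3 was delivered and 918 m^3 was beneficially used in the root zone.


Ea = V_root / V_field * 100 = 918 / 1540 * 100 = 59.6104%

59.6104 %


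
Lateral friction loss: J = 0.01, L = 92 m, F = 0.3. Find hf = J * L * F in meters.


hf = J * L * F = 0.01 * 92 * 0.3 = 0.2760 m

0.2760 m


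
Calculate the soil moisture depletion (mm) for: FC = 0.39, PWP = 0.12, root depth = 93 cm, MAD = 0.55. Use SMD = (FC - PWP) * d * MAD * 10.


SMD = (FC - PWP) * d * MAD * 10
SMD = (0.39 - 0.12) * 93 * 0.55 * 10
SMD = 0.2700 * 93 * 0.55 * 10

138.1050 mm


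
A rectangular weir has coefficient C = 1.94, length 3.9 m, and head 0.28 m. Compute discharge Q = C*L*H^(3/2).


Q = C * L * H^(3/2) = 1.94 * 3.9 * 0.28^1.5 = 1.94 * 3.9 * 0.148162

1.1210 m^3/s


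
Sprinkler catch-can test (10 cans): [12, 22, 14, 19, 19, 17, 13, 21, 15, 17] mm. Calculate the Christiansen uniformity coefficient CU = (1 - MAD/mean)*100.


mean = 16.900000 mm
MAD = 2.720000 mm
CU = (1 - 2.720000/16.900000)*100

83.9053 %


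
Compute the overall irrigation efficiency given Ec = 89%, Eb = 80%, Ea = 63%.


Ec = 0.89, Eb = 0.8, Ea = 0.63
E = 0.89 * 0.8 * 0.63 * 100 = 44.8560%

44.8560 %


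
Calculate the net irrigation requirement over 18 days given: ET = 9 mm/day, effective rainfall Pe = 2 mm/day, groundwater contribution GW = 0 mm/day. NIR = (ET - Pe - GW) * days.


Daily deficit = ET - Pe - GW = 9 - 2 - 0 = 7 mm/day
NIR = 7 * 18 = 126 mm

126.0000 mm


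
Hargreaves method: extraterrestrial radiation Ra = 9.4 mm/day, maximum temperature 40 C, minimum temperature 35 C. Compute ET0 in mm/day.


Tmean = (Tmax + Tmin)/2 = (40 + 35)/2 = 37.5
ET0 = 0.0023 * 9.4 * (37.5 + 17.8) * sqrt(40 - 35)
ET0 = 0.0023 * 9.4 * 55.3 * 2.236068

2.6734 mm/day


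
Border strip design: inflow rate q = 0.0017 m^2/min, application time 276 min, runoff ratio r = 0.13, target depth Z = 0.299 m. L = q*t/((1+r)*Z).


L = q*t/((1+r)*Z)
L = 0.0017*276/((1+0.13)*0.299)
L = 0.4692/0.33787

1.3887 m


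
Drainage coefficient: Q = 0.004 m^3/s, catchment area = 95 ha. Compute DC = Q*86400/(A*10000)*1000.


DC = Q * 86400 / (A * 10000) * 1000
DC = 0.004 * 86400 / (95 * 10000) * 1000
DC = 345600.0000 / 950000

0.3638 mm/day


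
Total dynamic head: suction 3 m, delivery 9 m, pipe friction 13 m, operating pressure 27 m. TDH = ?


TDH = Hs + Hd + hf + Hp = 3 + 9 + 13 + 27 = 52

52 m


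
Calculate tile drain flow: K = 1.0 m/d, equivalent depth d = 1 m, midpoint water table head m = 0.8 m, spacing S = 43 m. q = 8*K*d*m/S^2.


q = 8*K*d*m/S^2
q = 8*1.0*1*0.8/43^2
q = 6.4000 / 1849

0.0035 m/d


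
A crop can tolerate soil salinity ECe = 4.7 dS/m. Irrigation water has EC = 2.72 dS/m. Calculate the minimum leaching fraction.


LR = ECiw / (5*ECe - ECiw)
LR = 2.72 / (5*4.7 - 2.72)
LR = 2.72 / 20.7800

0.1309


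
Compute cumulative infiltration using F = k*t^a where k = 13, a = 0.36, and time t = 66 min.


F = k * t^a = 13 * 66^0.36
F = 13 * 4.518932

58.7461 mm


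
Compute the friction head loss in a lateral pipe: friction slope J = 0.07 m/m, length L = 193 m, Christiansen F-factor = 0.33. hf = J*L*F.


hf = J * L * F = 0.07 * 193 * 0.33 = 4.4583 m

4.4583 m


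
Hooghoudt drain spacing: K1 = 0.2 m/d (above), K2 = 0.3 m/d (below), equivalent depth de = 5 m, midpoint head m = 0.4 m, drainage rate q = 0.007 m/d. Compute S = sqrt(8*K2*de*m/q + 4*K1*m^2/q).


S^2 = 8*K2*de*m/q + 4*K1*m^2/q
S^2 = 8*0.3*5*0.4/0.007 + 4*0.2*0.4^2/0.007
S = sqrt(704.0000)

26.5330 m


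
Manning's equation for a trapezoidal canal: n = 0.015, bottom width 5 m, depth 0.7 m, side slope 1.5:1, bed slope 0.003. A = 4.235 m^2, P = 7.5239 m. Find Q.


R = A/P = 4.235/7.5239 = 0.562873
Q = (1/0.015) * 4.235 * 0.562873^(2/3) * 0.003^0.5

10.5422 m^3/s


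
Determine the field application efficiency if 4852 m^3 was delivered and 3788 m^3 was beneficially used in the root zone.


Ea = V_root / V_field * 100 = 3788 / 4852 * 100 = 78.0709%

78.0709 %


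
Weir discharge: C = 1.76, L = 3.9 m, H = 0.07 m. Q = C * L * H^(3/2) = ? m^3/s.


Q = C * L * H^(3/2) = 1.76 * 3.9 * 0.07^1.5 = 1.76 * 3.9 * 0.018520

0.1271 m^3/s


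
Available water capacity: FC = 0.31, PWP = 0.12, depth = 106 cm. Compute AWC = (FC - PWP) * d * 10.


AWC = (FC - PWP) * d * 10
AWC = (0.31 - 0.12) * 106 * 10
AWC = 0.1900 * 106 * 10

201.4000 mm


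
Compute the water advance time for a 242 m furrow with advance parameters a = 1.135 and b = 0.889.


t = (L/a)^(1/b)
t = (242/1.135)^(1/0.889)
t = 213.215859^(1/0.889)

416.4803 min


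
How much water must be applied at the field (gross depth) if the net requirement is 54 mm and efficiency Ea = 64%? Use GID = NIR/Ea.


Ea = 64% = 0.64
GID = NIR / Ea = 54 / 0.64 = 84.3750 mm

84.3750 mm


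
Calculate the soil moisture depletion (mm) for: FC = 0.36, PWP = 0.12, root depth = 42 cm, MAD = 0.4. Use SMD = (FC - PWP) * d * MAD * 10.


SMD = (FC - PWP) * d * MAD * 10
SMD = (0.36 - 0.12) * 42 * 0.4 * 10
SMD = 0.2400 * 42 * 0.4 * 10

40.3200 mm


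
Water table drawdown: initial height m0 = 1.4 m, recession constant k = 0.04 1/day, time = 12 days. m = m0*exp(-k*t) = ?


m = m0 * exp(-k*t)
m = 1.4 * exp(-0.04 * 12)
m = 1.4 * exp(-0.4800)

0.8663 m


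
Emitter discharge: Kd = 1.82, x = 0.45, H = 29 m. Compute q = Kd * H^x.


q = Kd * H^x = 1.82 * 29^0.45 = 1.82 * 4.550709

8.2823 L/h


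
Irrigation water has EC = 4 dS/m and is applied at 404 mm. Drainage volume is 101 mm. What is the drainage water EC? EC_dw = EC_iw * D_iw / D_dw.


EC_dw = EC_iw * D_iw / D_dw
EC_dw = 4 * 404 / 101
EC_dw = 1616 / 101

16.0000 dS/m


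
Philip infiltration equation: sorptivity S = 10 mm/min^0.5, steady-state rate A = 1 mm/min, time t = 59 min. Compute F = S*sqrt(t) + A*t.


F = S*sqrt(t) + A*t
F = 10*sqrt(59) + 1*59
F = 10*7.681146 + 59

135.8115 mm


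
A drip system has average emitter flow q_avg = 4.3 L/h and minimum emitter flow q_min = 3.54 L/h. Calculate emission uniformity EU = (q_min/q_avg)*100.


EU = (q_min/q_avg)*100 = (3.54/4.3)*100 = 82.3256%

82.3256 %


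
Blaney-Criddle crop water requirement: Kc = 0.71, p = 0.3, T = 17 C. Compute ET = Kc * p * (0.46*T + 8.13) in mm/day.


ET = Kc * p * (0.46*T + 8.13)
ET = 0.71 * 0.3 * (0.46*17 + 8.13)
ET = 0.71 * 0.3 * 15.9500

3.3974 mm/day


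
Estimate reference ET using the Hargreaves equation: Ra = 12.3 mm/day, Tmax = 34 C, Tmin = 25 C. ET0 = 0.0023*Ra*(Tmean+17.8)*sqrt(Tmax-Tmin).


Tmean = (Tmax + Tmin)/2 = (34 + 25)/2 = 29.5
ET0 = 0.0023 * 12.3 * (29.5 + 17.8) * sqrt(34 - 25)
ET0 = 0.0023 * 12.3 * 47.3 * 3.000000

4.0144 mm/day


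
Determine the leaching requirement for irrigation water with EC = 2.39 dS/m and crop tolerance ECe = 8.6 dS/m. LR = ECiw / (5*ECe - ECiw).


LR = ECiw / (5*ECe - ECiw)
LR = 2.39 / (5*8.6 - 2.39)
LR = 2.39 / 40.6100

0.0589


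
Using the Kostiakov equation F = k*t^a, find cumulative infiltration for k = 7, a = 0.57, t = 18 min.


F = k * t^a = 7 * 18^0.57
F = 7 * 5.194040

36.3583 mm


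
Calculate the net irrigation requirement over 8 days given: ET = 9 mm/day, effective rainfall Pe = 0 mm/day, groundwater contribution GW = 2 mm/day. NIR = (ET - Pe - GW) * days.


Daily deficit = ET - Pe - GW = 9 - 0 - 2 = 7 mm/day
NIR = 7 * 8 = 56 mm

56.0000 mm


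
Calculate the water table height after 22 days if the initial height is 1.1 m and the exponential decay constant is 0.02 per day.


m = m0 * exp(-k*t)
m = 1.1 * exp(-0.02 * 22)
m = 1.1 * exp(-0.4400)

0.7084 m


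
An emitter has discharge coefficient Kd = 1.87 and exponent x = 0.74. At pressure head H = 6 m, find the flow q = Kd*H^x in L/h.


q = Kd * H^x = 1.87 * 6^0.74 = 1.87 * 3.765580

7.0416 L/h


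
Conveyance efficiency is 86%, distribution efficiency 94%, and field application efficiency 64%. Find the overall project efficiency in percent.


Ec = 0.86, Eb = 0.94, Ea = 0.64
E = 0.86 * 0.94 * 0.64 * 100 = 51.7376%

51.7376 %


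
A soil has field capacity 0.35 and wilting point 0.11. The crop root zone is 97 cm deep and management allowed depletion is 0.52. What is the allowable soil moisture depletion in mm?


SMD = (FC - PWP) * d * MAD * 10
SMD = (0.35 - 0.11) * 97 * 0.52 * 10
SMD = 0.2400 * 97 * 0.52 * 10

121.0560 mm


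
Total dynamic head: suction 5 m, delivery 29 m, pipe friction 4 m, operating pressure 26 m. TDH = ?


TDH = Hs + Hd + hf + Hp = 5 + 29 + 4 + 26 = 64

64 m


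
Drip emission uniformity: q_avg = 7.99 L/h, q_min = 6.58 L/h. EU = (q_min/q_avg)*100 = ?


EU = (q_min/q_avg)*100 = (6.58/7.99)*100 = 82.3529%

82.3529 %


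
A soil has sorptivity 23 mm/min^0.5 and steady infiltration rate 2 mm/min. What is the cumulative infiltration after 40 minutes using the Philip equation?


F = S*sqrt(t) + A*t
F = 23*sqrt(40) + 2*40
F = 23*6.324555 + 80

225.4648 mm


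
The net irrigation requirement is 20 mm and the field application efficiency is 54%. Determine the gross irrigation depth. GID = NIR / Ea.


Ea = 54% = 0.54
GID = NIR / Ea = 20 / 0.54 = 37.0370 mm

37.0370 mm


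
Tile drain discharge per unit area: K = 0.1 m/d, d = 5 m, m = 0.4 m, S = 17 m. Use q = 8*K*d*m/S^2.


q = 8*K*d*m/S^2
q = 8*0.1*5*0.4/17^2
q = 1.6000 / 289

0.0055 m/d


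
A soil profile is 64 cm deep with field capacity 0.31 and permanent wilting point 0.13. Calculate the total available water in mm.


AWC = (FC - PWP) * d * 10
AWC = (0.31 - 0.13) * 64 * 10
AWC = 0.1800 * 64 * 10

115.2000 mm


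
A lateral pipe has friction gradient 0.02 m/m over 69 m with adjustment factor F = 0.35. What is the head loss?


hf = J * L * F = 0.02 * 69 * 0.35 = 0.4830 m

0.4830 m


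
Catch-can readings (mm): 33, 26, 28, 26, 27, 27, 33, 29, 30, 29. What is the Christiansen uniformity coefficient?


mean = 28.800000 mm
MAD = 2.000000 mm
CU = (1 - 2.000000/28.800000)*100

93.0556 %


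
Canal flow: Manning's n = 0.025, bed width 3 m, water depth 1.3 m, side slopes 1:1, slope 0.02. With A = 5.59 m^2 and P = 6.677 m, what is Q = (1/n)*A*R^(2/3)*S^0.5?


R = A/P = 5.59/6.677 = 0.837202
Q = (1/0.025) * 5.59 * 0.837202^(2/3) * 0.02^0.5

28.0893 m^3/s


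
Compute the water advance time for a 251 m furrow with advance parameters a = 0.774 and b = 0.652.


t = (L/a)^(1/b)
t = (251/0.774)^(1/0.652)
t = 324.289406^(1/0.652)

7097.8018 min


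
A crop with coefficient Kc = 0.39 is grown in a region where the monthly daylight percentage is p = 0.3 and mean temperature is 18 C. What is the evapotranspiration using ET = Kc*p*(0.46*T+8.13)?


ET = Kc * p * (0.46*T + 8.13)
ET = 0.39 * 0.3 * (0.46*18 + 8.13)
ET = 0.39 * 0.3 * 16.4100

1.9200 mm/day


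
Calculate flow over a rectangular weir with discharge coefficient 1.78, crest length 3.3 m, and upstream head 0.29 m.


Q = C * L * H^(3/2) = 1.78 * 3.3 * 0.29^1.5 = 1.78 * 3.3 * 0.156170

0.9173 m^3/s


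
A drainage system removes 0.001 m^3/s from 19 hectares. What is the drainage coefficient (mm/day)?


DC = Q * 86400 / (A * 10000) * 1000
DC = 0.001 * 86400 / (19 * 10000) * 1000
DC = 86400.0000 / 190000

0.4547 mm/day


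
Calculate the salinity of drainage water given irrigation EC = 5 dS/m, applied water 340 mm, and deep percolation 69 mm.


EC_dw = EC_iw * D_iw / D_dw
EC_dw = 5 * 340 / 69
EC_dw = 1700 / 69

24.6377 dS/m


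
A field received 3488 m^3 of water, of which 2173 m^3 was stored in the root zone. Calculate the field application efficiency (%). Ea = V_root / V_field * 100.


Ea = V_root / V_field * 100 = 2173 / 3488 * 100 = 62.2993%

62.2993 %


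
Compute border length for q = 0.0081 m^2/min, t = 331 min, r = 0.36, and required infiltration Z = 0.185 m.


L = q*t/((1+r)*Z)
L = 0.0081*331/((1+0.36)*0.185)
L = 2.6811/0.2516

10.6562 m


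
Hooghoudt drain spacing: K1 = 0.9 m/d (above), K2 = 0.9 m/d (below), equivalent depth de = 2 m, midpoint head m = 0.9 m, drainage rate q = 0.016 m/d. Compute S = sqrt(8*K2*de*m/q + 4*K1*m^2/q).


S^2 = 8*K2*de*m/q + 4*K1*m^2/q
S^2 = 8*0.9*2*0.9/0.016 + 4*0.9*0.9^2/0.016
S = sqrt(992.2500)

31.5000 m


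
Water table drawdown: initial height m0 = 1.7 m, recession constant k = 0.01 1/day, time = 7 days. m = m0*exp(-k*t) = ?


m = m0 * exp(-k*t)
m = 1.7 * exp(-0.01 * 7)
m = 1.7 * exp(-0.0700)

1.5851 m


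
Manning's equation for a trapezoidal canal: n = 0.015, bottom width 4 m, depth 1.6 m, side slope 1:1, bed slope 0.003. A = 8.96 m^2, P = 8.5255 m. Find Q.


R = A/P = 8.96/8.5255 = 1.050965
Q = (1/0.015) * 8.96 * 1.050965^(2/3) * 0.003^0.5

33.8197 m^3/s


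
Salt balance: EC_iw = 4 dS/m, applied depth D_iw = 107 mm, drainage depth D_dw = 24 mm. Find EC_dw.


EC_dw = EC_iw * D_iw / D_dw
EC_dw = 4 * 107 / 24
EC_dw = 428 / 24

17.8333 dS/m


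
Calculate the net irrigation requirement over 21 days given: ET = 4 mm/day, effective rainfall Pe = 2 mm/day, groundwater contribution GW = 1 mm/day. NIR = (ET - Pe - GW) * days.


Daily deficit = ET - Pe - GW = 4 - 2 - 1 = 1 mm/day
NIR = 1 * 21 = 21 mm

21.0000 mm


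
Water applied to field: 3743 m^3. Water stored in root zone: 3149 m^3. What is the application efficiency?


Ea = V_root / V_field * 100 = 3149 / 3743 * 100 = 84.1304%

84.1304 %


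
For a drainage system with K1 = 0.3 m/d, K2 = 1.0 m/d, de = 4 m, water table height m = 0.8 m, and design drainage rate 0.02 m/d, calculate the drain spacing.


S^2 = 8*K2*de*m/q + 4*K1*m^2/q
S^2 = 8*1.0*4*0.8/0.02 + 4*0.3*0.8^2/0.02
S = sqrt(1318.4000)

36.3098 m


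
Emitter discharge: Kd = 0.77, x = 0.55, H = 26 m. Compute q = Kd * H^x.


q = Kd * H^x = 0.77 * 26^0.55 = 0.77 * 6.001162

4.6209 L/h


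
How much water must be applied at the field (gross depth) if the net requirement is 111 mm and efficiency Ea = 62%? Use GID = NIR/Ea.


Ea = 62% = 0.62
GID = NIR / Ea = 111 / 0.62 = 179.0323 mm

179.0323 mm


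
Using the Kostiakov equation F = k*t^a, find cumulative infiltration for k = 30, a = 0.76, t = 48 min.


F = k * t^a = 30 * 48^0.76
F = 30 * 18.955853

568.6756 mm


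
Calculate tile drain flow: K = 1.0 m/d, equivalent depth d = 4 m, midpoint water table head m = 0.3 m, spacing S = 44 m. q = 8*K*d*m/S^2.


q = 8*K*d*m/S^2
q = 8*1.0*4*0.3/44^2
q = 9.6000 / 1936

0.0050 m/d


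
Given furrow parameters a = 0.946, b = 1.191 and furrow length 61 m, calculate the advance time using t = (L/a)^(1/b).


t = (L/a)^(1/b)
t = (61/0.946)^(1/1.191)
t = 64.482030^(1/1.191)

33.0567 min


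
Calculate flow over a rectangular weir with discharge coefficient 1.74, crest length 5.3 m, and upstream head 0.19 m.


Q = C * L * H^(3/2) = 1.74 * 5.3 * 0.19^1.5 = 1.74 * 5.3 * 0.082819

0.7638 m^3/s


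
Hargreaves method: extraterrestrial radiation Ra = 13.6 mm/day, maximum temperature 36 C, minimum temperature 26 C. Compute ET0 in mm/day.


Tmean = (Tmax + Tmin)/2 = (36 + 26)/2 = 31.0
ET0 = 0.0023 * 13.6 * (31.0 + 17.8) * sqrt(36 - 26)
ET0 = 0.0023 * 13.6 * 48.8 * 3.162278

4.8271 mm/day


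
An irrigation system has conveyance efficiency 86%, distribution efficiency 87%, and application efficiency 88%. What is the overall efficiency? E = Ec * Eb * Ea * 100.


Ec = 0.86, Eb = 0.87, Ea = 0.88
E = 0.86 * 0.87 * 0.88 * 100 = 65.8416%

65.8416 %


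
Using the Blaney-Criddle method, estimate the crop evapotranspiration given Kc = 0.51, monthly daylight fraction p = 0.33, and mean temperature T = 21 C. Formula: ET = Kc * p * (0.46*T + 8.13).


ET = Kc * p * (0.46*T + 8.13)
ET = 0.51 * 0.33 * (0.46*21 + 8.13)
ET = 0.51 * 0.33 * 17.7900

2.9941 mm/day


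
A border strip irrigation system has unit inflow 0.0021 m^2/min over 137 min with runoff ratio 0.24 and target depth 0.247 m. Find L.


L = q*t/((1+r)*Z)
L = 0.0021*137/((1+0.24)*0.247)
L = 0.2877/0.30628

0.9393 m


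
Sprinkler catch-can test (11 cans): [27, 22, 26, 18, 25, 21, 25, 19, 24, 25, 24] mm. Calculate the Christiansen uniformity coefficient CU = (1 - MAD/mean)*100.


mean = 23.272727 mm
MAD = 2.380165 mm
CU = (1 - 2.380165/23.272727)*100

89.7727 %


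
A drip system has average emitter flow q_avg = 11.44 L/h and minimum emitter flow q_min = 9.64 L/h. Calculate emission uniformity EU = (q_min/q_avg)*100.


EU = (q_min/q_avg)*100 = (9.64/11.44)*100 = 84.2657%

84.2657 %


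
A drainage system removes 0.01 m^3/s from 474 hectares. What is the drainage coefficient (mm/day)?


DC = Q * 86400 / (A * 10000) * 1000
DC = 0.01 * 86400 / (474 * 10000) * 1000
DC = 864000.0000 / 4740000

0.1823 mm/day


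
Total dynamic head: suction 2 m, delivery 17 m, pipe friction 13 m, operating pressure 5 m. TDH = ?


TDH = Hs + Hd + hf + Hp = 2 + 17 + 13 + 5 = 37

37 m


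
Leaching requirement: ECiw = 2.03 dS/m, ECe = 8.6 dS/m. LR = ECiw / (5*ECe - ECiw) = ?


LR = ECiw / (5*ECe - ECiw)
LR = 2.03 / (5*8.6 - 2.03)
LR = 2.03 / 40.9700

0.0495


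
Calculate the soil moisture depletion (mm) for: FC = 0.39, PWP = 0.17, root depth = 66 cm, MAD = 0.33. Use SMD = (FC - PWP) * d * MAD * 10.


SMD = (FC - PWP) * d * MAD * 10
SMD = (0.39 - 0.17) * 66 * 0.33 * 10
SMD = 0.2200 * 66 * 0.33 * 10

47.9160 mm


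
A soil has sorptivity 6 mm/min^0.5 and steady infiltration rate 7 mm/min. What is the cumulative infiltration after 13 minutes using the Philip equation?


F = S*sqrt(t) + A*t
F = 6*sqrt(13) + 7*13
F = 6*3.605551 + 91

112.6333 mm


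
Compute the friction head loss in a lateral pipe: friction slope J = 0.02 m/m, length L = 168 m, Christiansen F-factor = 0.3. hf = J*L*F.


hf = J * L * F = 0.02 * 168 * 0.3 = 1.0080 m

1.0080 m


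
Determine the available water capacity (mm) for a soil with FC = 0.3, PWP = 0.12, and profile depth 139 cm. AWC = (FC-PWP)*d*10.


AWC = (FC - PWP) * d * 10
AWC = (0.3 - 0.12) * 139 * 10
AWC = 0.1800 * 139 * 10

250.2000 mm
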